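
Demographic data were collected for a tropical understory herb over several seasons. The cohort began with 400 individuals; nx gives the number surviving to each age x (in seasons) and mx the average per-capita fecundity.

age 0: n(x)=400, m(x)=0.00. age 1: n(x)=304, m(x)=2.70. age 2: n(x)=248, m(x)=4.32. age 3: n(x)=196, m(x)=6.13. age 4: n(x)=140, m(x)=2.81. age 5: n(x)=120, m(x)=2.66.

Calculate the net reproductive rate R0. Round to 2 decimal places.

lx = nx/n0 = nx/400: 1, 0.76, 0.62, 0.49, 0.35, 0.3
lx·mx by age: 0, 2.052, 2.6784, 3.0037, 0.9835, 0.798
R0 = Σ lx·mx = 9.5156 → 9.52

9.52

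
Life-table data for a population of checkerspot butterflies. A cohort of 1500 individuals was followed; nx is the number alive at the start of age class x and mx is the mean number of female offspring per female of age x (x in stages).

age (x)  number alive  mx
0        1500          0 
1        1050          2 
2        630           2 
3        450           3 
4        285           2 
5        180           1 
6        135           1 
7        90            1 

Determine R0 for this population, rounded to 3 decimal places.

3.790

lx = nx/n0 = nx/1500: 1, 0.7, 0.42, 0.3, 0.19, 0.12, 0.09, 0.06
lx·mx by age: 0, 1.4, 0.84, 0.9, 0.38, 0.12, 0.09, 0.06
R0 = Σ lx·mx = 3.79 → 3.790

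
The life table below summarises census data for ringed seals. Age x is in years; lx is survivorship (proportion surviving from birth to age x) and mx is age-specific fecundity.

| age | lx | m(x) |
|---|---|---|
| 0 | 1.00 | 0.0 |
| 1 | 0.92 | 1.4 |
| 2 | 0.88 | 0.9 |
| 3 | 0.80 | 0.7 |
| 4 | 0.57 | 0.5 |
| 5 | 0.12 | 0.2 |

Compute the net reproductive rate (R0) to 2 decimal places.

2.95

lx·mx by age: 0, 1.288, 0.792, 0.56, 0.285, 0.024
R0 = Σ lx·mx = 2.949 → 2.95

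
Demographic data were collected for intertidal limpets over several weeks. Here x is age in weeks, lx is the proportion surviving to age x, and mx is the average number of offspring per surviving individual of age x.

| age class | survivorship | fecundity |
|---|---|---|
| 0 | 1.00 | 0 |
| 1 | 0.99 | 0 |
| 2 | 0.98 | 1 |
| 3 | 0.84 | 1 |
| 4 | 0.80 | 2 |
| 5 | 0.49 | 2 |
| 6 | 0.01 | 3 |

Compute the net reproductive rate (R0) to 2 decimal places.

4.43

lx·mx by age: 0, 0, 0.98, 0.84, 1.6, 0.98, 0.03
R0 = Σ lx·mx = 4.43 → 4.43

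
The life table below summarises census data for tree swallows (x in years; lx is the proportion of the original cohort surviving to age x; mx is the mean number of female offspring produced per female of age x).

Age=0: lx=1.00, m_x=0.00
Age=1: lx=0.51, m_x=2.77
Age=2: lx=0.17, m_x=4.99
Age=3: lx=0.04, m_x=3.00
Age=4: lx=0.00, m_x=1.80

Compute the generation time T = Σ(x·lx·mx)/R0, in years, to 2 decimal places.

lx·mx: 0, 1.4127, 0.8483, 0.12, 0 → R0 = 2.381
x·lx·mx: 0, 1.4127, 1.6966, 0.36, 0 → Σ = 3.4693
T = 3.4693 / 2.381 = 1.457077… → 1.46

1.46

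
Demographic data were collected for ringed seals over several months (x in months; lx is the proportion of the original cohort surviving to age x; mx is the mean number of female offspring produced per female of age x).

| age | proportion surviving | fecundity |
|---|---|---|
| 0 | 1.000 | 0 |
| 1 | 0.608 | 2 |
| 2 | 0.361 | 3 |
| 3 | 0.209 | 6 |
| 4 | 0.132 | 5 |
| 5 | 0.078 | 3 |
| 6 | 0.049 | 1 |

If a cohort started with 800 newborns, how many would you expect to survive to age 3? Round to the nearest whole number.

167

Expected survivors = N0 · l_3 = 800 × 0.209 = 167.2 → 167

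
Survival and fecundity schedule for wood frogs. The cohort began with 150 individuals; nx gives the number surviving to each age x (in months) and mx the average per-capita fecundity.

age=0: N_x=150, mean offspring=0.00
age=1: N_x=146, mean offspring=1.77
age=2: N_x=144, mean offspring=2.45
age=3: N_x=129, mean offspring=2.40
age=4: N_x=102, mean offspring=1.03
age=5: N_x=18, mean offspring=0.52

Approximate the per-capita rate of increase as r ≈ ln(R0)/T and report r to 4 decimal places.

0.8474

lx = nx/n0 = nx/150: 1, 0.97333…, 0.96, 0.86, 0.68, 0.12
R0 = Σ lx·mx = 0 + 1.7228… + 2.352 + 2.064 + 0.7004 + 0.0624 = 6.9016…
Σ x·lx·mx = 15.7324…; T = 15.7324…/6.9016… = 2.27953…
r ≈ ln(R0)/T = ln(6.9016…)/2.27953… = 0.847435… → 0.8474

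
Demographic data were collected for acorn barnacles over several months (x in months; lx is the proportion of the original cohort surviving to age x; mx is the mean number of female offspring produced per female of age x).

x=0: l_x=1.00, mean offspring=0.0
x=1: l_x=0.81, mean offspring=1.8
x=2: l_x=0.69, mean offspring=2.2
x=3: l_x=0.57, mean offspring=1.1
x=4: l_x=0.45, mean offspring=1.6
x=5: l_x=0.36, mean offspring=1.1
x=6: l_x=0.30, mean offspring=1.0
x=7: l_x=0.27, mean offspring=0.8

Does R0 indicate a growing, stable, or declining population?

R0 = Σ lx·mx = 0 + 1.458 + 1.518 + 0.627 + 0.72 + 0.396 + 0.3 + 0.216 = 5.235
R0 > 1, so the population is growing.

growing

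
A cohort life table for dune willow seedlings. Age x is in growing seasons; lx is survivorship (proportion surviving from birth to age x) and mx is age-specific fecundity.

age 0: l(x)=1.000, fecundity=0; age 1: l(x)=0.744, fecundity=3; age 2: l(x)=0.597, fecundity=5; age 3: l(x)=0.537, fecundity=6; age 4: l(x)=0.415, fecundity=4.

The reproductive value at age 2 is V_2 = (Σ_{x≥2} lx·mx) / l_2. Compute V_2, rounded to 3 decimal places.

lx·mx for x ≥ 2: 2.985, 3.222, 1.66 → sum = 7.867
V_2 = 7.867 / l_2 = 7.867 / 0.597 = 13.177554… → 13.178

13.178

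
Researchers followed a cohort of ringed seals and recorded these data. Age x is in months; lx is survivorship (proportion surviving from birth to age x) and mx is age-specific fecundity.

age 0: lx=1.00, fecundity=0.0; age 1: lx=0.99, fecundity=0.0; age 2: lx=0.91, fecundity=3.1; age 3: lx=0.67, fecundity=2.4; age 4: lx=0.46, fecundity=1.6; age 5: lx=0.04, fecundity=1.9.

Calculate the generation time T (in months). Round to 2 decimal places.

lx·mx: 0, 0, 2.821, 1.608, 0.736, 0.076 → R0 = 5.241
x·lx·mx: 0, 0, 5.642, 4.824, 2.944, 0.38 → Σ = 13.79
T = 13.79 / 5.241 = 2.631177… → 2.63

2.63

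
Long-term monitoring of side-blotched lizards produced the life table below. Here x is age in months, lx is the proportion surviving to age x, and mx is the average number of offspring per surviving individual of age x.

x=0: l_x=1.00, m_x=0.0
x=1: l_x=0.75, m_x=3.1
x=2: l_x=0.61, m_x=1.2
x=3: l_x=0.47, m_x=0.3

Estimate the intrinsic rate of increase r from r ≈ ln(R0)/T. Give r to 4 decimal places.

0.8827

R0 = Σ lx·mx = 0 + 2.325 + 0.732 + 0.141 = 3.198
Σ x·lx·mx = 4.212; T = 4.212/3.198 = 1.31707…
r ≈ ln(R0)/T = ln(3.198)/1.31707… = 0.882658… → 0.8827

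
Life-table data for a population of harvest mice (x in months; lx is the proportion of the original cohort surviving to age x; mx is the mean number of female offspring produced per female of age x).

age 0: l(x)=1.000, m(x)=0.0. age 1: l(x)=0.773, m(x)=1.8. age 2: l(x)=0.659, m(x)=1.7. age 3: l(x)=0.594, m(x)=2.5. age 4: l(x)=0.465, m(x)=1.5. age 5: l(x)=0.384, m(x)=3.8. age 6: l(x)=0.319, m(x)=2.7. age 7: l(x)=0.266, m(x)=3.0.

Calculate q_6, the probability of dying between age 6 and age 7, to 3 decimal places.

0.166

q_6 = (l_6 − l_7) / l_6 = (0.319 − 0.266) / 0.319
     = 0.053 / 0.319 = 0.166144… → 0.166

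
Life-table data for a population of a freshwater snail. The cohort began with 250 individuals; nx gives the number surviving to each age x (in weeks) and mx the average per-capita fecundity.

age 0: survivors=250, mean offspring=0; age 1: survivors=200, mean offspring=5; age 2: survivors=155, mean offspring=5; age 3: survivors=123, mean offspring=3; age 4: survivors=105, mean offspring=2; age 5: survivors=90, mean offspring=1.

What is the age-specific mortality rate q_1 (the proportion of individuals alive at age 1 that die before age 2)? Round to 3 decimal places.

0.225

lx = nx/n0 = nx/250: 1, 0.8, 0.62, 0.492, 0.42, 0.36
q_1 = (l_1 − l_2) / l_1 = (0.8 − 0.62) / 0.8
     = 0.18 / 0.8 = 0.225 → 0.225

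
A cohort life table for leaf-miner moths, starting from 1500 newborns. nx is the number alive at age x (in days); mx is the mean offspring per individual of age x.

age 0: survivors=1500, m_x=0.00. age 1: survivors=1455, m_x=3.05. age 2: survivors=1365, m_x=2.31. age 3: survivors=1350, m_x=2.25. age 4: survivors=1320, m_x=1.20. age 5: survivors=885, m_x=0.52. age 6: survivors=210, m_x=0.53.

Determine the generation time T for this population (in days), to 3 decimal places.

lx = nx/n0 = nx/1500: 1, 0.97, 0.91, 0.9, 0.88, 0.59, 0.14
lx·mx: 0, 2.9585, 2.1021, 2.025, 1.056, 0.3068, 0.0742 → R0 = 8.5226
x·lx·mx: 0, 2.9585, 4.2042, 6.075, 4.224, 1.534, 0.4452 → Σ = 19.4409
T = 19.4409 / 8.5226 = 2.2811… → 2.281

2.281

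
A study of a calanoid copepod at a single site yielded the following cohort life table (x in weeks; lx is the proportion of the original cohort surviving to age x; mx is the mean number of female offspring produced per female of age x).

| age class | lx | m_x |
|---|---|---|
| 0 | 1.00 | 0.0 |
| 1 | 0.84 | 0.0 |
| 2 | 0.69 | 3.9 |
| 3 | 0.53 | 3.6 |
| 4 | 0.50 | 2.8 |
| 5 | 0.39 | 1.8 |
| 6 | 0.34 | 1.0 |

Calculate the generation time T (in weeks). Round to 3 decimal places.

3.161

lx·mx: 0, 0, 2.691, 1.908, 1.4, 0.702, 0.34 → R0 = 7.041
x·lx·mx: 0, 0, 5.382, 5.724, 5.6, 3.51, 2.04 → Σ = 22.256
T = 22.256 / 7.041 = 3.160915… → 3.161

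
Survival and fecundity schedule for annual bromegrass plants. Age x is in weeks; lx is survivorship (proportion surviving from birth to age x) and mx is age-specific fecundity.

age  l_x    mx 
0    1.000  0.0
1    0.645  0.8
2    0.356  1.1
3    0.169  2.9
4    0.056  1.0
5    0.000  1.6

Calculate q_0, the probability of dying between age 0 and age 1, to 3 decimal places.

q_0 = (l_0 − l_1) / l_0 = (1 − 0.645) / 1
     = 0.355 / 1 = 0.355 → 0.355

0.355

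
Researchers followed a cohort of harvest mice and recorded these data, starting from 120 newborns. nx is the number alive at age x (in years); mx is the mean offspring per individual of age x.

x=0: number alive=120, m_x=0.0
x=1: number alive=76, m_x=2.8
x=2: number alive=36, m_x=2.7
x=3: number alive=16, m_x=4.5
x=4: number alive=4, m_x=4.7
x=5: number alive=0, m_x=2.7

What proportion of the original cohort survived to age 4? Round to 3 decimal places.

l_4 = n_4/n_0 = 4/120 = 0.033333… → 0.033

0.033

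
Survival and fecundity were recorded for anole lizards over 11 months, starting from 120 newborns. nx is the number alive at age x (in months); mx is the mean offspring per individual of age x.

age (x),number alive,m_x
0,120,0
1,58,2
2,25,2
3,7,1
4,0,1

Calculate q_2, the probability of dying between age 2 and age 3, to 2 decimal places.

0.72

lx = nx/n0 = nx/120: 1, 0.48333…, 0.20833…, 0.05833…, 0
q_2 = (l_2 − l_3) / l_2 = (0.208333… − 0.058333…) / 0.208333…
     = 0.15… / 0.208333… = 0.72… → 0.72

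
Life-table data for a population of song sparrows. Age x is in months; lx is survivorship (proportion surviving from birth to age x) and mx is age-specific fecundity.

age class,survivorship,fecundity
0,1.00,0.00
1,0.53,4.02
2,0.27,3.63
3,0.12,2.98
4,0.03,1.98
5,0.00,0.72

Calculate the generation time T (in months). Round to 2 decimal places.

lx·mx: 0, 2.1306, 0.9801, 0.3576, 0.0594, 0 → R0 = 3.5277
x·lx·mx: 0, 2.1306, 1.9602, 1.0728, 0.2376, 0 → Σ = 5.4012
T = 5.4012 / 3.5277 = 1.531083… → 1.53

1.53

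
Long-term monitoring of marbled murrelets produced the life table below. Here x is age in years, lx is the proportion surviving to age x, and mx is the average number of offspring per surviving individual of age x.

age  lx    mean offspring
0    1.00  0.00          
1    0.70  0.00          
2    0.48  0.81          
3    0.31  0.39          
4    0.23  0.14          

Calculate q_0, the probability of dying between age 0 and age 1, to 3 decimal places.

0.300

q_0 = (l_0 − l_1) / l_0 = (1 − 0.7) / 1
     = 0.3 / 1 = 0.3 → 0.300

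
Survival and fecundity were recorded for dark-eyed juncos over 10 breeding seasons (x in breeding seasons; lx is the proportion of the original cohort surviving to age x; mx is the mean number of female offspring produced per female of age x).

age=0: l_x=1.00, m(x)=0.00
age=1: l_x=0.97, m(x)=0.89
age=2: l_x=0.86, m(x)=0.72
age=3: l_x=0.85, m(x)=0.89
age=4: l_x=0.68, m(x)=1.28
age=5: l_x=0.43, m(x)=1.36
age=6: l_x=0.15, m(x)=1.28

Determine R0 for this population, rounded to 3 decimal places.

lx·mx by age: 0, 0.8633, 0.6192, 0.7565, 0.8704, 0.5848, 0.192
R0 = Σ lx·mx = 3.8862 → 3.886

3.886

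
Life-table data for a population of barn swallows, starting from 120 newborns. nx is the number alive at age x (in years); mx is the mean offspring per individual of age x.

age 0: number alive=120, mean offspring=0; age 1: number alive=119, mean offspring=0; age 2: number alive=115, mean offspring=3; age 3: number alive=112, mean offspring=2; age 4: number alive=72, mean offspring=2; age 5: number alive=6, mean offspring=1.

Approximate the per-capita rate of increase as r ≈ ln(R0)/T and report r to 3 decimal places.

lx = nx/n0 = nx/120: 1, 0.99167…, 0.95833…, 0.93333…, 0.6, 0.05
R0 = Σ lx·mx = 0 + 0 + 2.875… + 1.86667… + 1.2 + 0.05 = 5.991667…
Σ x·lx·mx = 16.4…; T = 16.4…/5.991667… = 2.73713…
r ≈ ln(R0)/T = ln(5.991667…)/2.73713… = 0.6541… → 0.654

0.654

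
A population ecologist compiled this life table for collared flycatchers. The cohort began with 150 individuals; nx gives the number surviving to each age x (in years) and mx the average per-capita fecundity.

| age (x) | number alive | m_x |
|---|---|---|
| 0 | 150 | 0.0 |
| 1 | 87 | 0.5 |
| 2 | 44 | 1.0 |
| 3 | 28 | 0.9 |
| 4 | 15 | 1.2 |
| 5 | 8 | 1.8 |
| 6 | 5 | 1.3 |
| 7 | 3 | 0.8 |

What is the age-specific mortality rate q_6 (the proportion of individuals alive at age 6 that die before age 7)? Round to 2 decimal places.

lx = nx/n0 = nx/150: 1, 0.58, 0.29333…, 0.18667…, 0.1, 0.05333…, 0.03333…, 0.02
q_6 = (l_6 − l_7) / l_6 = (0.033333… − 0.02) / 0.033333…
     = 0.013333… / 0.033333… = 0.4… → 0.40

0.40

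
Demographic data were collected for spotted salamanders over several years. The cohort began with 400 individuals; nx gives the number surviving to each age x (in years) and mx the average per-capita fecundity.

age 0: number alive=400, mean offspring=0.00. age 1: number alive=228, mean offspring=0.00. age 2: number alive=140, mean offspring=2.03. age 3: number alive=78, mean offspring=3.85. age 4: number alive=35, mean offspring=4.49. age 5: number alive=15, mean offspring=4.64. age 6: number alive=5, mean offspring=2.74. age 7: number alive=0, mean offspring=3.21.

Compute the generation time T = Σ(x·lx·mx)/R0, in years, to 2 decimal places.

3.06

lx = nx/n0 = nx/400: 1, 0.57, 0.35, 0.195, 0.0875, 0.0375, 0.0125, 0
lx·mx: 0, 0, 0.7105, 0.75075, 0.392875, 0.174, 0.03425, 0 → R0 = 2.062375
x·lx·mx: 0, 0, 1.421, 2.25225, 1.5715, 0.87, 0.2055, 0 → Σ = 6.32025
T = 6.32025 / 2.062375 = 3.064549… → 3.06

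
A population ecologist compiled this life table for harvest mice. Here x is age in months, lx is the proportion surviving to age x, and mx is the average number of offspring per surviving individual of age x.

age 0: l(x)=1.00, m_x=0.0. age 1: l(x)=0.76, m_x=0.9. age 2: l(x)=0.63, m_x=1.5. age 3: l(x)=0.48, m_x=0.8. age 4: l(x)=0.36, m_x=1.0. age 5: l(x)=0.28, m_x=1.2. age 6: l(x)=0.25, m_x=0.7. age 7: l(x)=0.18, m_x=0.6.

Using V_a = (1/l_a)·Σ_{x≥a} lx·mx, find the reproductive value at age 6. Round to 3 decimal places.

lx·mx for x ≥ 6: 0.175, 0.108 → sum = 0.283
V_6 = 0.283 / l_6 = 0.283 / 0.25 = 1.132 → 1.132

1.132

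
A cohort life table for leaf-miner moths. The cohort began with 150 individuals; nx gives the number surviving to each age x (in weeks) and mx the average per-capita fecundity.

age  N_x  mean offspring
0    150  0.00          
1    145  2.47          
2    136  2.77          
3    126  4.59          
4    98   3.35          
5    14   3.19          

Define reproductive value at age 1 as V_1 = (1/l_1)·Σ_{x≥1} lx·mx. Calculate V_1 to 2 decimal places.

11.63

lx = nx/n0 = nx/150: 1, 0.96667…, 0.90667…, 0.84, 0.65333…, 0.09333…
lx·mx for x ≥ 1: 2.387667…, 2.511467…, 3.8556, 2.188667…, 0.297733… → sum = 11.241133…
V_1 = 11.241133… / l_1 = 11.241133… / 0.966667… = 11.628759… → 11.63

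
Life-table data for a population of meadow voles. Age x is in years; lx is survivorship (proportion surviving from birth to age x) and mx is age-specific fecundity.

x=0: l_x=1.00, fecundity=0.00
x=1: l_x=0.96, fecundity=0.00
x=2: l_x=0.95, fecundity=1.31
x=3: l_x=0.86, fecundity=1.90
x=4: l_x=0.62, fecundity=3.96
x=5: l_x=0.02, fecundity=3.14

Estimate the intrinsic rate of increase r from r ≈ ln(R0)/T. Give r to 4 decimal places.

R0 = Σ lx·mx = 0 + 0 + 1.2445 + 1.634 + 2.4552 + 0.0628 = 5.3965
Σ x·lx·mx = 17.5258; T = 17.5258/5.3965 = 3.24762…
r ≈ ln(R0)/T = ln(5.3965)/3.24762… = 0.519072… → 0.5191

0.5191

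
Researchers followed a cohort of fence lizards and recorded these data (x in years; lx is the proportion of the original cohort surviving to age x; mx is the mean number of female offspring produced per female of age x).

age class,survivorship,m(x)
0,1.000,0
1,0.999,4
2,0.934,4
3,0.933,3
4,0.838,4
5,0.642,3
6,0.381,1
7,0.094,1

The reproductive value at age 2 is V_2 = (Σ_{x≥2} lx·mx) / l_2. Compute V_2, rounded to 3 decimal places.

13.156

lx·mx for x ≥ 2: 3.736, 2.799, 3.352, 1.926, 0.381, 0.094 → sum = 12.288
V_2 = 12.288 / l_2 = 12.288 / 0.934 = 13.156317… → 13.156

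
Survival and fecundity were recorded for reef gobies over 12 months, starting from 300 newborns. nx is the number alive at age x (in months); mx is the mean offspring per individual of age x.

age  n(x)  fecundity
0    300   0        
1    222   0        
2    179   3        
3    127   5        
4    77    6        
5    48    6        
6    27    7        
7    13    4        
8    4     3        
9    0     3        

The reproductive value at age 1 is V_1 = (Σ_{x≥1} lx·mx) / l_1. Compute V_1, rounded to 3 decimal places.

lx = nx/n0 = nx/300: 1, 0.74, 0.59667…, 0.42333…, 0.25667…, 0.16, 0.09, 0.04333…, 0.01333…, 0
lx·mx for x ≥ 1: 0, 1.79…, 2.116667…, 1.54…, 0.96, 0.63, 0.173333…, 0.04…, 0 → sum = 7.25…
V_1 = 7.25… / l_1 = 7.25… / 0.74 = 9.797297… → 9.797

9.797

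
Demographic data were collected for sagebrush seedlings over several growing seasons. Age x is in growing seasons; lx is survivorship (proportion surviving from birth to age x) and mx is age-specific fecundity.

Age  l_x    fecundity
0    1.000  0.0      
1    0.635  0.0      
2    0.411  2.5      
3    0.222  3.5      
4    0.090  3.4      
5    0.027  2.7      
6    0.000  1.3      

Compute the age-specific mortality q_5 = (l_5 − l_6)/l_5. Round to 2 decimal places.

q_5 = (l_5 − l_6) / l_5 = (0.027 − 0) / 0.027
     = 0.027 / 0.027 = 1 → 1.00

1.00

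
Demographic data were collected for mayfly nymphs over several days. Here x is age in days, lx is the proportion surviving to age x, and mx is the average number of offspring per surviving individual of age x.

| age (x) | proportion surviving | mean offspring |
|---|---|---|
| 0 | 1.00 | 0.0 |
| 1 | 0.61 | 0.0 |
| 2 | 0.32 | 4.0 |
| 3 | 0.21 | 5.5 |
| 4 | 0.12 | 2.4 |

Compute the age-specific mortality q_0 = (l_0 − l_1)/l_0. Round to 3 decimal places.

0.390

q_0 = (l_0 − l_1) / l_0 = (1 − 0.61) / 1
     = 0.39 / 1 = 0.39 → 0.390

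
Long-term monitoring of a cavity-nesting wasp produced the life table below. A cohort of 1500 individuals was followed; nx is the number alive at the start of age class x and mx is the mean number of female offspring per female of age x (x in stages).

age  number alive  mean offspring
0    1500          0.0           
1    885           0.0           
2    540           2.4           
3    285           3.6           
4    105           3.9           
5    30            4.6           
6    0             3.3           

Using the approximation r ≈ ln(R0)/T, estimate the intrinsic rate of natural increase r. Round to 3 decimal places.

lx = nx/n0 = nx/1500: 1, 0.59, 0.36, 0.19, 0.07, 0.02, 0
R0 = Σ lx·mx = 0 + 0 + 0.864 + 0.684 + 0.273 + 0.092 + 0 = 1.913
Σ x·lx·mx = 5.332; T = 5.332/1.913 = 2.78725…
r ≈ ln(R0)/T = ln(1.913)/2.78725… = 0.23273… → 0.233

0.233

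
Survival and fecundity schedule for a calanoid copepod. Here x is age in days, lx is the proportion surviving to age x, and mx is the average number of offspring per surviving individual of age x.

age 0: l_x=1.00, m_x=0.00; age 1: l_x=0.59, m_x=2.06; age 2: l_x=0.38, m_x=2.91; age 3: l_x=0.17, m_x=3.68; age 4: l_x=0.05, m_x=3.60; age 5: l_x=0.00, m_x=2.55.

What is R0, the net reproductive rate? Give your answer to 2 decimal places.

3.13

lx·mx by age: 0, 1.2154, 1.1058, 0.6256, 0.18, 0
R0 = Σ lx·mx = 3.1268 → 3.13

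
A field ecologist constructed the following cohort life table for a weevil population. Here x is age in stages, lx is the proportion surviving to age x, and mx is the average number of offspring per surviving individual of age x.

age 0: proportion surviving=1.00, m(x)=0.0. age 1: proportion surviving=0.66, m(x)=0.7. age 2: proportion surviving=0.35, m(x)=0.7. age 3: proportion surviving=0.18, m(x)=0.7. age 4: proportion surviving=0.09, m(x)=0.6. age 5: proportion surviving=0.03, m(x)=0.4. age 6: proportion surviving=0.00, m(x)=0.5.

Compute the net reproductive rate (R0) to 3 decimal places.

lx·mx by age: 0, 0.462, 0.245, 0.126, 0.054, 0.012, 0
R0 = Σ lx·mx = 0.899 → 0.899

0.899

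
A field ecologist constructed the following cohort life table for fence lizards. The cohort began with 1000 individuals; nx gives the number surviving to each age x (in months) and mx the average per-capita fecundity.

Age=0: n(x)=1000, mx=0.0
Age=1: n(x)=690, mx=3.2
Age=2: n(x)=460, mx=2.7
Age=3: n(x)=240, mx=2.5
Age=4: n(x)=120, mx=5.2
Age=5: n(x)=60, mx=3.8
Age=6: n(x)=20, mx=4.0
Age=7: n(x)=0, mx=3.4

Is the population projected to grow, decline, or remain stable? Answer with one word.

growing

lx = nx/n0 = nx/1000: 1, 0.69, 0.46, 0.24, 0.12, 0.06, 0.02, 0
R0 = Σ lx·mx = 0 + 2.208 + 1.242 + 0.6 + 0.624 + 0.228 + 0.08 + 0 = 4.982
R0 > 1, so the population is growing.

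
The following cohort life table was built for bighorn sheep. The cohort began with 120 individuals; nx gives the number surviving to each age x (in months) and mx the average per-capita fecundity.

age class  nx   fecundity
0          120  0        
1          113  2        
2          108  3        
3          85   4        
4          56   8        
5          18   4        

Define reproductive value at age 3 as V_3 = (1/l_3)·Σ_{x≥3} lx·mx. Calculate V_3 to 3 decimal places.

10.118

lx = nx/n0 = nx/120: 1, 0.94167…, 0.9, 0.70833…, 0.46667…, 0.15
lx·mx for x ≥ 3: 2.833333…, 3.733333…, 0.6 → sum = 7.166667…
V_3 = 7.166667… / l_3 = 7.166667… / 0.708333… = 10.117647… → 10.118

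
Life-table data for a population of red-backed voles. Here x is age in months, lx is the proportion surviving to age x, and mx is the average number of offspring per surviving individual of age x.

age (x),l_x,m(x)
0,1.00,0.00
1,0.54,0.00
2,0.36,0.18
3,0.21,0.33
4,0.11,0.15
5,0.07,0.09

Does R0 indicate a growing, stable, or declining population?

R0 = Σ lx·mx = 0 + 0 + 0.0648 + 0.0693 + 0.0165 + 0.0063 = 0.1569
R0 < 1, so the population is declining.

declining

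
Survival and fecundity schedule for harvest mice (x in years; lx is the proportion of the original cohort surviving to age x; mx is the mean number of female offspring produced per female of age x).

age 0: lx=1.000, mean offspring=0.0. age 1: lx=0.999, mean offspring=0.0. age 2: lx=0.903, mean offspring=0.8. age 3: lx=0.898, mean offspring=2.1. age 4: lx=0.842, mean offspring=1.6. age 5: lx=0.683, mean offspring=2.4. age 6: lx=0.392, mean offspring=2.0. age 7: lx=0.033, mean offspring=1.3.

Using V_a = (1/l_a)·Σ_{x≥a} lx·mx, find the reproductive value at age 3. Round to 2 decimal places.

6.35

lx·mx for x ≥ 3: 1.8858, 1.3472, 1.6392, 0.784, 0.0429 → sum = 5.6991
V_3 = 5.6991 / l_3 = 5.6991 / 0.898 = 6.346437… → 6.35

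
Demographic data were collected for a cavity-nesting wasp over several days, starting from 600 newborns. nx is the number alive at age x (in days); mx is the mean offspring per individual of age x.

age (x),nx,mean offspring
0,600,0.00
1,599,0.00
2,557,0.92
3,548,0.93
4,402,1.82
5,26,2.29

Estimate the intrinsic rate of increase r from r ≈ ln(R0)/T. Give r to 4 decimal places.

lx = nx/n0 = nx/600: 1, 0.99833…, 0.92833…, 0.91333…, 0.67, 0.04333…
R0 = Σ lx·mx = 0 + 0 + 0.85407… + 0.8494… + 1.2194 + 0.09923… = 3.0221…
Σ x·lx·mx = 9.6301…; T = 9.6301…/3.0221… = 3.18656…
r ≈ ln(R0)/T = ln(3.0221…)/3.18656… = 0.347068… → 0.3471

0.3471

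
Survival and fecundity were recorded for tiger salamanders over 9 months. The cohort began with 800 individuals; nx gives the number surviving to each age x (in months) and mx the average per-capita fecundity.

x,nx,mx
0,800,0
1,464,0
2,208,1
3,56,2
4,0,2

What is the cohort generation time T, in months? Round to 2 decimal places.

2.35

lx = nx/n0 = nx/800: 1, 0.58, 0.26, 0.07, 0
lx·mx: 0, 0, 0.26, 0.14, 0 → R0 = 0.4
x·lx·mx: 0, 0, 0.52, 0.42, 0 → Σ = 0.94
T = 0.94 / 0.4 = 2.35 → 2.35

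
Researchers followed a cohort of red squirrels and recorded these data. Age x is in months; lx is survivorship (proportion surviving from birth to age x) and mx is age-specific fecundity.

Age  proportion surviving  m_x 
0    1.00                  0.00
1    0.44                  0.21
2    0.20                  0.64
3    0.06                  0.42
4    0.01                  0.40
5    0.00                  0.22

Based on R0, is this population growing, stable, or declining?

declining

R0 = Σ lx·mx = 0 + 0.0924 + 0.128 + 0.0252 + 0.004 + 0 = 0.2496
R0 < 1, so the population is declining.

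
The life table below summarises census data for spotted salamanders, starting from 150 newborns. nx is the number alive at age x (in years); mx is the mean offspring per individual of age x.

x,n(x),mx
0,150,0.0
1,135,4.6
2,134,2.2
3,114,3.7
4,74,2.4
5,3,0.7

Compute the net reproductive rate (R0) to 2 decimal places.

lx = nx/n0 = nx/150: 1, 0.9, 0.89333…, 0.76, 0.49333…, 0.02
lx·mx by age: 0, 4.14, 1.965333…, 2.812, 1.184…, 0.014
R0 = Σ lx·mx = 10.115333… → 10.12

10.12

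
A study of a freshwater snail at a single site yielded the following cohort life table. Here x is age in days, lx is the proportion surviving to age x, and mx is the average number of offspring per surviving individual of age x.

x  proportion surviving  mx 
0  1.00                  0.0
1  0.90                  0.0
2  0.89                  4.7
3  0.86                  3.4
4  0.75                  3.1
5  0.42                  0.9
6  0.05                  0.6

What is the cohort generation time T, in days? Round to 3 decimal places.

2.897

lx·mx: 0, 0, 4.183, 2.924, 2.325, 0.378, 0.03 → R0 = 9.84
x·lx·mx: 0, 0, 8.366, 8.772, 9.3, 1.89, 0.18 → Σ = 28.508
T = 28.508 / 9.84 = 2.897154… → 2.897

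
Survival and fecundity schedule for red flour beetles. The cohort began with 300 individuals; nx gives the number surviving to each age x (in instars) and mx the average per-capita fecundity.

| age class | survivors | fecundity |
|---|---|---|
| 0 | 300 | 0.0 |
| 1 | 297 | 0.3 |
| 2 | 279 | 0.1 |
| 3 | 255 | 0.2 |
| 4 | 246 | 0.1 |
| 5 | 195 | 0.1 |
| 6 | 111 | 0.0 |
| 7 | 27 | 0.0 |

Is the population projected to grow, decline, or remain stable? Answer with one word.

lx = nx/n0 = nx/300: 1, 0.99, 0.93, 0.85, 0.82, 0.65, 0.37, 0.09
R0 = Σ lx·mx = 0 + 0.297 + 0.093 + 0.17 + 0.082 + 0.065 + 0 + 0 = 0.707
R0 < 1, so the population is declining.

declining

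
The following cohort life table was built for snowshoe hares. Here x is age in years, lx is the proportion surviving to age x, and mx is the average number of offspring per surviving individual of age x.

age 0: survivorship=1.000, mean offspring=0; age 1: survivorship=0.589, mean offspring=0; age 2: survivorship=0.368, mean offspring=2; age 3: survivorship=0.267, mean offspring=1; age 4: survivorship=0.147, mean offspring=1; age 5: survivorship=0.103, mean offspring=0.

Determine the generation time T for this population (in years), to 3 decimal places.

lx·mx: 0, 0, 0.736, 0.267, 0.147, 0 → R0 = 1.15
x·lx·mx: 0, 0, 1.472, 0.801, 0.588, 0 → Σ = 2.861
T = 2.861 / 1.15 = 2.487826… → 2.488

2.488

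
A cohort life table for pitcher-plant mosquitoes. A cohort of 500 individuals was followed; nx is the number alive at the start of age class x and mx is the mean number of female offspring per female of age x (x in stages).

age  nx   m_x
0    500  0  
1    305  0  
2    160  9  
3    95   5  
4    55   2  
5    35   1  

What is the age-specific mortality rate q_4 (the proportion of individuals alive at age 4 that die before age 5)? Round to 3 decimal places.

0.364

lx = nx/n0 = nx/500: 1, 0.61, 0.32, 0.19, 0.11, 0.07
q_4 = (l_4 − l_5) / l_4 = (0.11 − 0.07) / 0.11
     = 0.04 / 0.11 = 0.363636… → 0.364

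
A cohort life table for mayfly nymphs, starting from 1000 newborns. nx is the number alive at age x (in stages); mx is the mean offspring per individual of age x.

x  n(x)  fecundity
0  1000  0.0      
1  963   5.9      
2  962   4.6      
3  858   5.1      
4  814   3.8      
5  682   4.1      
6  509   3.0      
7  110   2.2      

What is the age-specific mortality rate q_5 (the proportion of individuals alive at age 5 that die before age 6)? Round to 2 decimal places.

0.25

lx = nx/n0 = nx/1000: 1, 0.963, 0.962, 0.858, 0.814, 0.682, 0.509, 0.11
q_5 = (l_5 − l_6) / l_5 = (0.682 − 0.509) / 0.682
     = 0.173 / 0.682 = 0.253666… → 0.25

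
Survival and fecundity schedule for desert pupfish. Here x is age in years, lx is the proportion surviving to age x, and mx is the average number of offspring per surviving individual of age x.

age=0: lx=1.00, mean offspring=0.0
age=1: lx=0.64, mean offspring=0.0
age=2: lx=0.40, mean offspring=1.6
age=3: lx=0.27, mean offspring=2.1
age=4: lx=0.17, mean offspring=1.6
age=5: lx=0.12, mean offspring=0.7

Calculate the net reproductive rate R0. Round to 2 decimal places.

1.56

lx·mx by age: 0, 0, 0.64, 0.567, 0.272, 0.084
R0 = Σ lx·mx = 1.563 → 1.56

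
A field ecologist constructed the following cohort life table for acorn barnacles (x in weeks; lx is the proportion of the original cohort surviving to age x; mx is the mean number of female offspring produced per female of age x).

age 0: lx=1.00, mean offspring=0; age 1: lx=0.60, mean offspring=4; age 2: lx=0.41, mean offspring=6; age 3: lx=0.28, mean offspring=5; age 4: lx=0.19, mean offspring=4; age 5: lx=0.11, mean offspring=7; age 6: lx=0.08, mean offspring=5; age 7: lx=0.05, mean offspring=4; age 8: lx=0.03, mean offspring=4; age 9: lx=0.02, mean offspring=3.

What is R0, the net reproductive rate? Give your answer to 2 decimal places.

lx·mx by age: 0, 2.4, 2.46, 1.4, 0.76, 0.77, 0.4, 0.2, 0.12, 0.06
R0 = Σ lx·mx = 8.57 → 8.57

8.57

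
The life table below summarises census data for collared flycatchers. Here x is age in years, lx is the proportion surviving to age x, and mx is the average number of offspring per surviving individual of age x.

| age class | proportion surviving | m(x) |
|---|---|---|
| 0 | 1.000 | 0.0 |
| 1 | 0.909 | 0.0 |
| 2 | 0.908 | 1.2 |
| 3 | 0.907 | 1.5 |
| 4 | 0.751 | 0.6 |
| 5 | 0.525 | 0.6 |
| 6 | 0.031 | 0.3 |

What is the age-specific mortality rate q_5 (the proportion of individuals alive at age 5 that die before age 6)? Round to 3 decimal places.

q_5 = (l_5 − l_6) / l_5 = (0.525 − 0.031) / 0.525
     = 0.494 / 0.525 = 0.940952… → 0.941

0.941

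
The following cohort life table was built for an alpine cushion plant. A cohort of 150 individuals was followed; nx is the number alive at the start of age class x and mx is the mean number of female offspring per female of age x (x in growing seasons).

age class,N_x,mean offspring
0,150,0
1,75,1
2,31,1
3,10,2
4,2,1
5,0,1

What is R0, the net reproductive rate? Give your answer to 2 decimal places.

lx = nx/n0 = nx/150: 1, 0.5, 0.20667…, 0.06667…, 0.01333…, 0
lx·mx by age: 0, 0.5, 0.206667…, 0.133333…, 0.013333…, 0
R0 = Σ lx·mx = 0.853333… → 0.85

0.85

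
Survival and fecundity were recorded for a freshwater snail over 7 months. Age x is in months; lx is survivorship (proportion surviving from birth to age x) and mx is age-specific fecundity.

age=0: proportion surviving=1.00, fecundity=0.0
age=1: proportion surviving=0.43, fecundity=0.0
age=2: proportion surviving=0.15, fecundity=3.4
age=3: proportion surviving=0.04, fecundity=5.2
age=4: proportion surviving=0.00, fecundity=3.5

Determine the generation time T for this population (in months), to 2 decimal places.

2.29

lx·mx: 0, 0, 0.51, 0.208, 0 → R0 = 0.718
x·lx·mx: 0, 0, 1.02, 0.624, 0 → Σ = 1.644
T = 1.644 / 0.718 = 2.289694… → 2.29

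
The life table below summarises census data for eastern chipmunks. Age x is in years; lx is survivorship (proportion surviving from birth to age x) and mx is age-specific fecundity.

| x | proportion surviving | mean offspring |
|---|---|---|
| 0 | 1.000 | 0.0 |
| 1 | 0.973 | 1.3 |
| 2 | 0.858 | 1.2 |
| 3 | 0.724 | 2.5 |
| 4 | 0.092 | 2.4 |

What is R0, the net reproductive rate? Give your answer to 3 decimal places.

4.325

lx·mx by age: 0, 1.2649, 1.0296, 1.81, 0.2208
R0 = Σ lx·mx = 4.3253 → 4.325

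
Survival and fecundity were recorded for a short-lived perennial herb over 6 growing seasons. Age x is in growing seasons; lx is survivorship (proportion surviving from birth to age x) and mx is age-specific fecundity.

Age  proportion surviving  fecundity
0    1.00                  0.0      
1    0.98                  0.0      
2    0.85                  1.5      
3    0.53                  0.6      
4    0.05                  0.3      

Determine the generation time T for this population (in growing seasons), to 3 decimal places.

lx·mx: 0, 0, 1.275, 0.318, 0.015 → R0 = 1.608
x·lx·mx: 0, 0, 2.55, 0.954, 0.06 → Σ = 3.564
T = 3.564 / 1.608 = 2.216418… → 2.216

2.216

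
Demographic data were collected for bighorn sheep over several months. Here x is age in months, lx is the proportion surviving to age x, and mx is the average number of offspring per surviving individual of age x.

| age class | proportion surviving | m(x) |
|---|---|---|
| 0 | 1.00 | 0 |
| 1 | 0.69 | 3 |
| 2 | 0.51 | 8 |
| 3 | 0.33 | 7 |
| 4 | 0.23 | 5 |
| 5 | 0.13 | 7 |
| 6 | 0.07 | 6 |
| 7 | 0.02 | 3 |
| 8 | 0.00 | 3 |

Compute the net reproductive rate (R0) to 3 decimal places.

lx·mx by age: 0, 2.07, 4.08, 2.31, 1.15, 0.91, 0.42, 0.06, 0
R0 = Σ lx·mx = 11 → 11.000

11.000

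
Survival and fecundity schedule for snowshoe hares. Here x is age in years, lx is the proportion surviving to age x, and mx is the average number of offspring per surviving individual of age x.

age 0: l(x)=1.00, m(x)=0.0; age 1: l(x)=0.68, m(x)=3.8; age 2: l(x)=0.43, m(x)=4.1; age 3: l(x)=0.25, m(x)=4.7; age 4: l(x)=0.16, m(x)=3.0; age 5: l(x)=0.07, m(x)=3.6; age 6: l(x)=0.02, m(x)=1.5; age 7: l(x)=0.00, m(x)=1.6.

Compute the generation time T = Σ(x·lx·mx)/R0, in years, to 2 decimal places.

lx·mx: 0, 2.584, 1.763, 1.175, 0.48, 0.252, 0.03, 0 → R0 = 6.284
x·lx·mx: 0, 2.584, 3.526, 3.525, 1.92, 1.26, 0.18, 0 → Σ = 12.995
T = 12.995 / 6.284 = 2.06795… → 2.07

2.07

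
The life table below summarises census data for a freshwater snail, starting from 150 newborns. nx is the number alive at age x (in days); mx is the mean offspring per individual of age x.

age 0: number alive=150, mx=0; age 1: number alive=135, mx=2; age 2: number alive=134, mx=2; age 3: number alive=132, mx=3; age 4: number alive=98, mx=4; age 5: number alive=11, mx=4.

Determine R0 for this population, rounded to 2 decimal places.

9.13

lx = nx/n0 = nx/150: 1, 0.9, 0.89333…, 0.88, 0.65333…, 0.07333…
lx·mx by age: 0, 1.8, 1.786667…, 2.64, 2.613333…, 0.293333…
R0 = Σ lx·mx = 9.133333… → 9.13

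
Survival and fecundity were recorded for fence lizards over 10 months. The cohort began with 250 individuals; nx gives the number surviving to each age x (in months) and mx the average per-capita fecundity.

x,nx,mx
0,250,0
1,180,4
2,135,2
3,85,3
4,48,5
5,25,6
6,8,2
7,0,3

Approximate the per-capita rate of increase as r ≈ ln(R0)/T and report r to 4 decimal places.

0.8135

lx = nx/n0 = nx/250: 1, 0.72, 0.54, 0.34, 0.192, 0.1, 0.032, 0
R0 = Σ lx·mx = 0 + 2.88 + 1.08 + 1.02 + 0.96 + 0.6 + 0.064 + 0 = 6.604
Σ x·lx·mx = 15.324; T = 15.324/6.604 = 2.32041…
r ≈ ln(R0)/T = ln(6.604)/2.32041… = 0.813509… → 0.8135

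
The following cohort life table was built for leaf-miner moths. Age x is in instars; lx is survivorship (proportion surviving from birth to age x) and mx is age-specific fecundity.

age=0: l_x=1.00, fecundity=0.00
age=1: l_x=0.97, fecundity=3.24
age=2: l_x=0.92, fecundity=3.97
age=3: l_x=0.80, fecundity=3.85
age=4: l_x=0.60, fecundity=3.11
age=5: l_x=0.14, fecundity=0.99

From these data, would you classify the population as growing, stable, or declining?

growing

R0 = Σ lx·mx = 0 + 3.1428 + 3.6524 + 3.08 + 1.866 + 0.1386 = 11.8798
R0 > 1, so the population is growing.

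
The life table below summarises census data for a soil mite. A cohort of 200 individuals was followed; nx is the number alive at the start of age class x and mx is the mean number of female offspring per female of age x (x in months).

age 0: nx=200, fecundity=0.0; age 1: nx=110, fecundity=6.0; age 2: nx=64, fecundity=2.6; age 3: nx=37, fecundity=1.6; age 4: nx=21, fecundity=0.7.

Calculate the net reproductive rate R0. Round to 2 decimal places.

lx = nx/n0 = nx/200: 1, 0.55, 0.32, 0.185, 0.105
lx·mx by age: 0, 3.3, 0.832, 0.296, 0.0735
R0 = Σ lx·mx = 4.5015 → 4.50

4.50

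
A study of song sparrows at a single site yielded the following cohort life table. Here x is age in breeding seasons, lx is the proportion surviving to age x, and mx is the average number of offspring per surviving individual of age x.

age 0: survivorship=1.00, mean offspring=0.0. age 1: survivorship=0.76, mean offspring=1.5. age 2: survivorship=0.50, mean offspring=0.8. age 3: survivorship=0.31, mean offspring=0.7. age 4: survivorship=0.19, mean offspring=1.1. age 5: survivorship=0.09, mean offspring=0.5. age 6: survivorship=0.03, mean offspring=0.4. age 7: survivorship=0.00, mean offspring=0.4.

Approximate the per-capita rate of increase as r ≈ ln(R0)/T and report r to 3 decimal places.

0.383

R0 = Σ lx·mx = 0 + 1.14 + 0.4 + 0.217 + 0.209 + 0.045 + 0.012 + 0 = 2.023
Σ x·lx·mx = 3.724; T = 3.724/2.023 = 1.84083…
r ≈ ln(R0)/T = ln(2.023)/1.84083… = 0.38275… → 0.383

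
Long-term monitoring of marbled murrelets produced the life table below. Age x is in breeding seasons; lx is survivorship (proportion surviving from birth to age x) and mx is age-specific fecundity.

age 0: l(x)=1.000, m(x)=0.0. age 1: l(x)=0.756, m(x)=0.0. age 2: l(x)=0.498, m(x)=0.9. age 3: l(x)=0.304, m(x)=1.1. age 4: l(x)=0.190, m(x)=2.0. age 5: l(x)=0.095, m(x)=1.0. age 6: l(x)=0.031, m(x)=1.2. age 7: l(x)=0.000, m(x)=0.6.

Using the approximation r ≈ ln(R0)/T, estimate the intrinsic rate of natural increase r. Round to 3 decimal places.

R0 = Σ lx·mx = 0 + 0 + 0.4482 + 0.3344 + 0.38 + 0.095 + 0.0372 + 0 = 1.2948
Σ x·lx·mx = 4.1178; T = 4.1178/1.2948 = 3.18026…
r ≈ ln(R0)/T = ln(1.2948)/3.18026… = 0.08124… → 0.081

0.081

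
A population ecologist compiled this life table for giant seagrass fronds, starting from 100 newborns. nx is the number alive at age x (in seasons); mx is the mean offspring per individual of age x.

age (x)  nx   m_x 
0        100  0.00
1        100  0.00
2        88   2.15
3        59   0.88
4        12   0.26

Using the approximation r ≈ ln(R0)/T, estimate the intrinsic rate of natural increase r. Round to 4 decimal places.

lx = nx/n0 = nx/100: 1, 1, 0.88, 0.59, 0.12
R0 = Σ lx·mx = 0 + 0 + 1.892 + 0.5192 + 0.0312 = 2.4424
Σ x·lx·mx = 5.4664; T = 5.4664/2.4424 = 2.23813…
r ≈ ln(R0)/T = ln(2.4424)/2.23813… = 0.398986… → 0.3990

0.3990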